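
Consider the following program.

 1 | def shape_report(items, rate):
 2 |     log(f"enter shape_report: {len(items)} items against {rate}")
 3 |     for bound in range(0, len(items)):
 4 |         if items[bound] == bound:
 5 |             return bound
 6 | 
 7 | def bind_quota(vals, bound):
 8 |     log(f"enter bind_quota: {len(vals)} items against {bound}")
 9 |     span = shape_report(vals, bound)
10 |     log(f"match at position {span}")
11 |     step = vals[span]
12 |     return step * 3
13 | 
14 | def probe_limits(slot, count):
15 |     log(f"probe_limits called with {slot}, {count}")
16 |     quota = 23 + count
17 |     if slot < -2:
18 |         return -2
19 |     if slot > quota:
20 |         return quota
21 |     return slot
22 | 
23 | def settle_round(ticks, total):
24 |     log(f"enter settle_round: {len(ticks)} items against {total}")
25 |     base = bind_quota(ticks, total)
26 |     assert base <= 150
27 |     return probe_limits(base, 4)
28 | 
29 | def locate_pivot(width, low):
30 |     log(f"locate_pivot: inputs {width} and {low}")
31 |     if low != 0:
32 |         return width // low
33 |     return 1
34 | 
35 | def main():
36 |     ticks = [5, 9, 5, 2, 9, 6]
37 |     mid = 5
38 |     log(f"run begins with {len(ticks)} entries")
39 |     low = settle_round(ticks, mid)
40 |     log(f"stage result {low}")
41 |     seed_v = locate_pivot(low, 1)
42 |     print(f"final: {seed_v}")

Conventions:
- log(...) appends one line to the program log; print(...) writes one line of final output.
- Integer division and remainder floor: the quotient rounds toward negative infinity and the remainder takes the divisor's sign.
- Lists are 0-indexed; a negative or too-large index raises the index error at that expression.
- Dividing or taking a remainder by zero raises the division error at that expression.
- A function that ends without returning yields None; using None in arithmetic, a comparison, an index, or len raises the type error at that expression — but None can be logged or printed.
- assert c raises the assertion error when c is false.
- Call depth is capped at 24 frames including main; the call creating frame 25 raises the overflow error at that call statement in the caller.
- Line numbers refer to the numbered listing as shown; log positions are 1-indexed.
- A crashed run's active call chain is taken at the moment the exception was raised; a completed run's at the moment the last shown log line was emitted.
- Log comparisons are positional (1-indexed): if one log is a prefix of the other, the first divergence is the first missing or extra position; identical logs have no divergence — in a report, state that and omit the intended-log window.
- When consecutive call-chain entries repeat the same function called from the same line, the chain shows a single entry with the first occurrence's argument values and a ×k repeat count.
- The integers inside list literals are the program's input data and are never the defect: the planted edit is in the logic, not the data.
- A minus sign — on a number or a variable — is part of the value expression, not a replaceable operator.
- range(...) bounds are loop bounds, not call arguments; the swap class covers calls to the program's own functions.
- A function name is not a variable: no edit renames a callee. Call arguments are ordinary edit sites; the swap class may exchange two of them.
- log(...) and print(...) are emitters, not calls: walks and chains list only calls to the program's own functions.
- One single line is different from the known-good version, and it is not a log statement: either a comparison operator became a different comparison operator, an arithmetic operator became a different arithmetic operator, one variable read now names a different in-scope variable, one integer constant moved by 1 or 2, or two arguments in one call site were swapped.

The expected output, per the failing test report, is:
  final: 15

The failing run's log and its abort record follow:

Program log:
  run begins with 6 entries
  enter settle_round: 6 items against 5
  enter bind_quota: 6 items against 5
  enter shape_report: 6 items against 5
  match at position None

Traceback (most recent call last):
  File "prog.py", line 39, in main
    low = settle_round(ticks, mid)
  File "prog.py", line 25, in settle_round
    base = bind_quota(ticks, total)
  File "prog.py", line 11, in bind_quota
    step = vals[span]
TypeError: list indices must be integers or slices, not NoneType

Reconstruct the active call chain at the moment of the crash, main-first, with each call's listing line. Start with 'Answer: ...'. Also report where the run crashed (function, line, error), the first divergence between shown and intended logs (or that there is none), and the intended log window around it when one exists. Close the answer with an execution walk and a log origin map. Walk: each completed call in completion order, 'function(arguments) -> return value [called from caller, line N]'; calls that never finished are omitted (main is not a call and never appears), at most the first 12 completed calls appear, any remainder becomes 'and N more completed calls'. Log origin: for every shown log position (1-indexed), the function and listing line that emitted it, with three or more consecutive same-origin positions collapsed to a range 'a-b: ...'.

Answer: main -> settle_round (called at line 39) -> bind_quota (called at line 25).
Key fact: At log position 5 the runs split — shown 'match at position None', but the working version logs 'match at position 0'.
Crash: bind_quota, line 11, TypeError.
First divergence: position 5 — the shown line 'match at position None' should read 'match at position 0'.
Intended log window:
  3: enter bind_quota: 6 items against 5
  4: enter shape_report: 6 items against 5
  5: match at position 0
  6: probe_limits called with 15, 4
Execution walk:
  shape_report([5, 9, 5, 2, 9, 6], 5) -> None  [called from bind_quota, line 9]
Log origins:
  1: emitted by main (line 38)
  2: emitted by settle_round (line 24)
  3: emitted by bind_quota (line 8)
  4: emitted by shape_report (line 2)
  5: emitted by bind_quota (line 10)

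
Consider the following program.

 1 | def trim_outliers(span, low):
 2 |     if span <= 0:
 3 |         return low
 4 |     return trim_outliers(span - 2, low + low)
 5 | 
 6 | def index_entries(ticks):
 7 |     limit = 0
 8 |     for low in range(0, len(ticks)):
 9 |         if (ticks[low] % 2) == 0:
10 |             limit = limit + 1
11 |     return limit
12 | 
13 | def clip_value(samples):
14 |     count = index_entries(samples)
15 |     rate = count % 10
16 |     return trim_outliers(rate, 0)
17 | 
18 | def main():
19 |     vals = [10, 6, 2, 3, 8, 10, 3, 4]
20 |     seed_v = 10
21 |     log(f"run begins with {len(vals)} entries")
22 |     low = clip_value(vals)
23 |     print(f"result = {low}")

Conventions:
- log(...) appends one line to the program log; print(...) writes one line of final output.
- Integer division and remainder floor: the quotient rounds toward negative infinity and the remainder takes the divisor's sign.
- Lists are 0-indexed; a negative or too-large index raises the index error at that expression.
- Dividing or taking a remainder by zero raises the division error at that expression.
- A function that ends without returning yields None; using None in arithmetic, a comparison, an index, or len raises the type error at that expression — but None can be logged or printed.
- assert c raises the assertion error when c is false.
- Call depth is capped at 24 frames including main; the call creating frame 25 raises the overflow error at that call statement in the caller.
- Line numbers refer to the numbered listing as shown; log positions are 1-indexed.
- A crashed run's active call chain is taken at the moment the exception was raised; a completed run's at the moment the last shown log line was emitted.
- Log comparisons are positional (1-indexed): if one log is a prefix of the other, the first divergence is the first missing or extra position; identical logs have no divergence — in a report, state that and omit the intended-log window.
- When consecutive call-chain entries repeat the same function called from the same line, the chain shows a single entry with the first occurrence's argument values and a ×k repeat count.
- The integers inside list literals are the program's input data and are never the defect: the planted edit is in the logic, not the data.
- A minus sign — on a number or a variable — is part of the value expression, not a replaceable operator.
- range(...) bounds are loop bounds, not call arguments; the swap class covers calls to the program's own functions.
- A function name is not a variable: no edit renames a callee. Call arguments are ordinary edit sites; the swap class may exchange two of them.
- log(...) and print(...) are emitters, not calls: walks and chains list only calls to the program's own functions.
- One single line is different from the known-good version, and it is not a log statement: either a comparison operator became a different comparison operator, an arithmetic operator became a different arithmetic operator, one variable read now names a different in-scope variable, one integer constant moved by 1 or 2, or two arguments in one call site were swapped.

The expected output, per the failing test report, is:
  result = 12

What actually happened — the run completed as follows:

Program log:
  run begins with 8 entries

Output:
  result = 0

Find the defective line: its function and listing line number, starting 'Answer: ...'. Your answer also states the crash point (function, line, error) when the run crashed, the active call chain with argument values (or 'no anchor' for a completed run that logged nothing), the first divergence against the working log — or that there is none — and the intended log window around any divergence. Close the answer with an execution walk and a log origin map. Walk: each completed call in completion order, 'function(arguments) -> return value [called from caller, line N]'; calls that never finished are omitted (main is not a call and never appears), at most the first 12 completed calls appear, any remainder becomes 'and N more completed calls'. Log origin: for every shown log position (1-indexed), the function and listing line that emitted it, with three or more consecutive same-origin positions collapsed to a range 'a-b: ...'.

Answer: the defect is in trim_outliers at line 4.
The tell: Every logged value matches the working version; the printed result is what differs.
Call chain: main.
First divergence: none; the two logs match at every position.
Execution walk:
  index_entries([10, 6, 2, 3, 8, 10, 3, 4]) -> 6  [called from clip_value, line 14]
  trim_outliers(0, 0) -> 0  [called from trim_outliers, line 4]
  trim_outliers(2, 0) -> 0  [called from trim_outliers, line 4]
  trim_outliers(4, 0) -> 0  [called from trim_outliers, line 4]
  trim_outliers(6, 0) -> 0  [called from clip_value, line 16]
  clip_value([10, 6, 2, 3, 8, 10, 3, 4]) -> 0  [called from main, line 22]
Log origin:
  1: logged in main at line 21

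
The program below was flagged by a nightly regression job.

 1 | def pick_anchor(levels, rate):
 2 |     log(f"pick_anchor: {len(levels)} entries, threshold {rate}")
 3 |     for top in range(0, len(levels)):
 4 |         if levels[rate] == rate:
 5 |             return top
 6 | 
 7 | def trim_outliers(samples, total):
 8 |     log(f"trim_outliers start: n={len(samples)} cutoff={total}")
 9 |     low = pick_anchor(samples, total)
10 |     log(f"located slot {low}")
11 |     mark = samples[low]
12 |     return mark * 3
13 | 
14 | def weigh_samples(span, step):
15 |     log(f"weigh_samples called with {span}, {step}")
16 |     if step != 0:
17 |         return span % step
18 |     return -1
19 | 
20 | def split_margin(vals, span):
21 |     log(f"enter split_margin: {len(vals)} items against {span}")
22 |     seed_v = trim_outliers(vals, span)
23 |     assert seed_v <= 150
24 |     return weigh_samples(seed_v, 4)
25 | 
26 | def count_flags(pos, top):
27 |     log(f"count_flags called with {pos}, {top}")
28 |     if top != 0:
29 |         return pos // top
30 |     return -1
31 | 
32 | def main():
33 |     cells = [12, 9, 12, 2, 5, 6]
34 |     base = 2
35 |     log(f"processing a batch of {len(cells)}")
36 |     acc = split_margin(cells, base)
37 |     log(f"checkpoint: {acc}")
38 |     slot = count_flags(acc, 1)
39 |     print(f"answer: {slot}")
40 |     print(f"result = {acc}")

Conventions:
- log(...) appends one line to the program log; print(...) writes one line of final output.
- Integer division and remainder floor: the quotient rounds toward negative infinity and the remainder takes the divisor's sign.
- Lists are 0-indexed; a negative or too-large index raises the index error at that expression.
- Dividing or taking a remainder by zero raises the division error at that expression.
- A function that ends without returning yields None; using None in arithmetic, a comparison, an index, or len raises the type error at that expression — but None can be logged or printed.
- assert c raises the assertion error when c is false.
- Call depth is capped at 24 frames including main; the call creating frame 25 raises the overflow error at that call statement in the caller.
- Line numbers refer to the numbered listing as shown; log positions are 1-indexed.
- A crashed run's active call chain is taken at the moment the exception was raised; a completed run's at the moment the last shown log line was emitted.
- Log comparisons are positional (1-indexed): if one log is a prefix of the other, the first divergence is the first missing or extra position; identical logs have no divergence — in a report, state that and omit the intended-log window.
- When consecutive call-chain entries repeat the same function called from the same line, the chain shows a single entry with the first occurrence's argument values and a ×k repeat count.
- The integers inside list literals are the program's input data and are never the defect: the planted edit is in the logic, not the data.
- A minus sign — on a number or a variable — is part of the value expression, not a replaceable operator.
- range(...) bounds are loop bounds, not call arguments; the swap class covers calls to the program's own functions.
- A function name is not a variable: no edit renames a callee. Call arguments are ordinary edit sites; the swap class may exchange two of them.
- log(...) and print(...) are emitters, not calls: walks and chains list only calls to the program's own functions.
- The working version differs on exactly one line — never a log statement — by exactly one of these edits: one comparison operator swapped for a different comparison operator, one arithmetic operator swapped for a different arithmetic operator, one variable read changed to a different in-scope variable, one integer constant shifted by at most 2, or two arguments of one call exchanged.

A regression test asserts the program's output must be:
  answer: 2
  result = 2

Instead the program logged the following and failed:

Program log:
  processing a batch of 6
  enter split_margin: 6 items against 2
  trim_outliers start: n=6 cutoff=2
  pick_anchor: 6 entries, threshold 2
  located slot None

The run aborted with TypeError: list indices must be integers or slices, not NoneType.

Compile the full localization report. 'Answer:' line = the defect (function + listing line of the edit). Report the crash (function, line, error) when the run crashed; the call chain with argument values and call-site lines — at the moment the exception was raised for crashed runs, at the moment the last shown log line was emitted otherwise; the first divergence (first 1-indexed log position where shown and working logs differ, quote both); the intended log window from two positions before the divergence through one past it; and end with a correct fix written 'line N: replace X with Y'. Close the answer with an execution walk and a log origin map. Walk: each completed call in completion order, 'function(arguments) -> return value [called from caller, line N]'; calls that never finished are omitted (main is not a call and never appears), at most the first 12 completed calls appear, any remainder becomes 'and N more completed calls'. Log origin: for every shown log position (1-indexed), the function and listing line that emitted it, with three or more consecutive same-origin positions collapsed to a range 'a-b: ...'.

Answer: the defect is in pick_anchor at line 4.
Core observation: Log line 5 is where behavior first shows: 'located slot None' appears instead of 'located slot 3'.
Crash: trim_outliers, line 11, TypeError.
Call chain: main -> split_margin([12, 9, 12, 2, 5, 6], 2) (called at line 36) -> trim_outliers([12, 9, 12, 2, 5, 6], 2) (called at line 22).
First divergence: position 5 — shown 'located slot None', intended 'located slot 3'.
Intended log window:
  3: trim_outliers start: n=6 cutoff=2
  4: pick_anchor: 6 entries, threshold 2
  5: located slot 3
  6: weigh_samples called with 6, 4
Execution walk:
  pick_anchor([12, 9, 12, 2, 5, 6], 2) -> None  [called from trim_outliers, line 9]
Log origins:
  1: from main, line 35
  2: from split_margin, line 21
  3: from trim_outliers, line 8
  4: from pick_anchor, line 2
  5: from trim_outliers, line 10
A correct fix: line 4: replace `levels[rate]` with `levels[top]`.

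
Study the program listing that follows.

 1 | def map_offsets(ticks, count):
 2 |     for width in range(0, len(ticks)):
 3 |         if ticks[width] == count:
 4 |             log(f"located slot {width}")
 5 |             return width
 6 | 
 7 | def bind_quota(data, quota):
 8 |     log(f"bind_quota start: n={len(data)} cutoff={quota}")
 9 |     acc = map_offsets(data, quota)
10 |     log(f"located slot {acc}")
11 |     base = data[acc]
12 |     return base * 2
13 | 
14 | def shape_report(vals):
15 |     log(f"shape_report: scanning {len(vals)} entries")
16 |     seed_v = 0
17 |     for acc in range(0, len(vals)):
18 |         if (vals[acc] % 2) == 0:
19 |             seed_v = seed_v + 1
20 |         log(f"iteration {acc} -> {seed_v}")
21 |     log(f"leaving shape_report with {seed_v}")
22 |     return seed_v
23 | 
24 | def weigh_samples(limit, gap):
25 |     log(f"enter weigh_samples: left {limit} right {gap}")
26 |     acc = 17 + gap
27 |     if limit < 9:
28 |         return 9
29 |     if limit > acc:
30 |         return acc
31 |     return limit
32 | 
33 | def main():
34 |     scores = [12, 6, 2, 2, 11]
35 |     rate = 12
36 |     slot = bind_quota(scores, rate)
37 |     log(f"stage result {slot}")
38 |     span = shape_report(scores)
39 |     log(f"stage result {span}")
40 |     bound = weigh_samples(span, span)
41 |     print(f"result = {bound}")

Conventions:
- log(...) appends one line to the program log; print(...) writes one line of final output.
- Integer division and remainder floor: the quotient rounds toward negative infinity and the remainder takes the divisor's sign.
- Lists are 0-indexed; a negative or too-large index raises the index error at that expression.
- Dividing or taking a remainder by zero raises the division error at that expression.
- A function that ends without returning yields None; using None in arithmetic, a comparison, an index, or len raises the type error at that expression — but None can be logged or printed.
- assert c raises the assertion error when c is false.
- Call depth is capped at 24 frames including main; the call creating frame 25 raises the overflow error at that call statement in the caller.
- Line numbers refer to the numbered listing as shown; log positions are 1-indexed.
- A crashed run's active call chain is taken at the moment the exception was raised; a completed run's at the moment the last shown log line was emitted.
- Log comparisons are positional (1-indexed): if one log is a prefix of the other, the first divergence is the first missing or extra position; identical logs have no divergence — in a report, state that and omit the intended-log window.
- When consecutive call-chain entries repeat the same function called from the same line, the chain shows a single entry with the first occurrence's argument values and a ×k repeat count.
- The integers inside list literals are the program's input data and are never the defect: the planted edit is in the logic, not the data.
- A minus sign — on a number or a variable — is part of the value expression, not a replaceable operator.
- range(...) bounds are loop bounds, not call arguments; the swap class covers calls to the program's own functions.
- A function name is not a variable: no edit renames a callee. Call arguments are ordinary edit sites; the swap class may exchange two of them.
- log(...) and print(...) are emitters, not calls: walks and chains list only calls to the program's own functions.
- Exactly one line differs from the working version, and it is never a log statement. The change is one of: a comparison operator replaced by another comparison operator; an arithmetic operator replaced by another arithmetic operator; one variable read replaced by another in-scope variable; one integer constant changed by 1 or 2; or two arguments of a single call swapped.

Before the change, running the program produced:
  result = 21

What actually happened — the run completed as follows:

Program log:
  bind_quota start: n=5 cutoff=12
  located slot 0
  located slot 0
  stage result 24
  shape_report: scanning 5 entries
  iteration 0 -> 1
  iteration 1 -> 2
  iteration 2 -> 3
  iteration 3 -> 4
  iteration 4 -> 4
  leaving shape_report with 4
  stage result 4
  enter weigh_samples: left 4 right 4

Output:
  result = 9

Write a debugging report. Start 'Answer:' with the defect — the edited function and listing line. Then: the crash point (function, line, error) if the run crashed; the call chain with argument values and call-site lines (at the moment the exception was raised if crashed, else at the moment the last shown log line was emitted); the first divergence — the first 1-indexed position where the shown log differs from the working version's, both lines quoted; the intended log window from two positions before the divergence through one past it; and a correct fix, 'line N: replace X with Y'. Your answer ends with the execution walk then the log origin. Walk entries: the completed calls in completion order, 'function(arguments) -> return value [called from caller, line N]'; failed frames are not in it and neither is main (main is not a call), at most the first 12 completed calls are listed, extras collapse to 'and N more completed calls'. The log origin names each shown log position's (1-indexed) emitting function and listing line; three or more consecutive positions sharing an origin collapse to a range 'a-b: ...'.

Answer: the defect is in main at line 40.
Core observation: The log first diverges at position 13: the faulty run prints 'enter weigh_samples: left 4 right 4' where the working version prints 'enter weigh_samples: left 24 right 4'.
Call chain: main -> weigh_samples(4, 4) (called at line 40).
First divergence: position 13 — shown 'enter weigh_samples: left 4 right 4', intended 'enter weigh_samples: left 24 right 4'.
Intended log window:
  11: leaving shape_report with 4
  12: stage result 4
  13: enter weigh_samples: left 24 right 4
Execution walk:
  map_offsets([12, 6, 2, 2, 11], 12) -> 0  [called from bind_quota, line 9]
  bind_quota([12, 6, 2, 2, 11], 12) -> 24  [called from main, line 36]
  shape_report([12, 6, 2, 2, 11]) -> 4  [called from main, line 38]
  weigh_samples(4, 4) -> 9  [called from main, line 40]
Log line origins:
  1: from bind_quota, line 8
  2: from map_offsets, line 4
  3: from bind_quota, line 10
  4: from main, line 37
  5: from shape_report, line 15
  6-10: from shape_report, line 20
  11: from shape_report, line 21
  12: from main, line 39
  13: from weigh_samples, line 25
A correct fix: line 40: replace `weigh_samples(span, span)` with `weigh_samples(slot, span)`.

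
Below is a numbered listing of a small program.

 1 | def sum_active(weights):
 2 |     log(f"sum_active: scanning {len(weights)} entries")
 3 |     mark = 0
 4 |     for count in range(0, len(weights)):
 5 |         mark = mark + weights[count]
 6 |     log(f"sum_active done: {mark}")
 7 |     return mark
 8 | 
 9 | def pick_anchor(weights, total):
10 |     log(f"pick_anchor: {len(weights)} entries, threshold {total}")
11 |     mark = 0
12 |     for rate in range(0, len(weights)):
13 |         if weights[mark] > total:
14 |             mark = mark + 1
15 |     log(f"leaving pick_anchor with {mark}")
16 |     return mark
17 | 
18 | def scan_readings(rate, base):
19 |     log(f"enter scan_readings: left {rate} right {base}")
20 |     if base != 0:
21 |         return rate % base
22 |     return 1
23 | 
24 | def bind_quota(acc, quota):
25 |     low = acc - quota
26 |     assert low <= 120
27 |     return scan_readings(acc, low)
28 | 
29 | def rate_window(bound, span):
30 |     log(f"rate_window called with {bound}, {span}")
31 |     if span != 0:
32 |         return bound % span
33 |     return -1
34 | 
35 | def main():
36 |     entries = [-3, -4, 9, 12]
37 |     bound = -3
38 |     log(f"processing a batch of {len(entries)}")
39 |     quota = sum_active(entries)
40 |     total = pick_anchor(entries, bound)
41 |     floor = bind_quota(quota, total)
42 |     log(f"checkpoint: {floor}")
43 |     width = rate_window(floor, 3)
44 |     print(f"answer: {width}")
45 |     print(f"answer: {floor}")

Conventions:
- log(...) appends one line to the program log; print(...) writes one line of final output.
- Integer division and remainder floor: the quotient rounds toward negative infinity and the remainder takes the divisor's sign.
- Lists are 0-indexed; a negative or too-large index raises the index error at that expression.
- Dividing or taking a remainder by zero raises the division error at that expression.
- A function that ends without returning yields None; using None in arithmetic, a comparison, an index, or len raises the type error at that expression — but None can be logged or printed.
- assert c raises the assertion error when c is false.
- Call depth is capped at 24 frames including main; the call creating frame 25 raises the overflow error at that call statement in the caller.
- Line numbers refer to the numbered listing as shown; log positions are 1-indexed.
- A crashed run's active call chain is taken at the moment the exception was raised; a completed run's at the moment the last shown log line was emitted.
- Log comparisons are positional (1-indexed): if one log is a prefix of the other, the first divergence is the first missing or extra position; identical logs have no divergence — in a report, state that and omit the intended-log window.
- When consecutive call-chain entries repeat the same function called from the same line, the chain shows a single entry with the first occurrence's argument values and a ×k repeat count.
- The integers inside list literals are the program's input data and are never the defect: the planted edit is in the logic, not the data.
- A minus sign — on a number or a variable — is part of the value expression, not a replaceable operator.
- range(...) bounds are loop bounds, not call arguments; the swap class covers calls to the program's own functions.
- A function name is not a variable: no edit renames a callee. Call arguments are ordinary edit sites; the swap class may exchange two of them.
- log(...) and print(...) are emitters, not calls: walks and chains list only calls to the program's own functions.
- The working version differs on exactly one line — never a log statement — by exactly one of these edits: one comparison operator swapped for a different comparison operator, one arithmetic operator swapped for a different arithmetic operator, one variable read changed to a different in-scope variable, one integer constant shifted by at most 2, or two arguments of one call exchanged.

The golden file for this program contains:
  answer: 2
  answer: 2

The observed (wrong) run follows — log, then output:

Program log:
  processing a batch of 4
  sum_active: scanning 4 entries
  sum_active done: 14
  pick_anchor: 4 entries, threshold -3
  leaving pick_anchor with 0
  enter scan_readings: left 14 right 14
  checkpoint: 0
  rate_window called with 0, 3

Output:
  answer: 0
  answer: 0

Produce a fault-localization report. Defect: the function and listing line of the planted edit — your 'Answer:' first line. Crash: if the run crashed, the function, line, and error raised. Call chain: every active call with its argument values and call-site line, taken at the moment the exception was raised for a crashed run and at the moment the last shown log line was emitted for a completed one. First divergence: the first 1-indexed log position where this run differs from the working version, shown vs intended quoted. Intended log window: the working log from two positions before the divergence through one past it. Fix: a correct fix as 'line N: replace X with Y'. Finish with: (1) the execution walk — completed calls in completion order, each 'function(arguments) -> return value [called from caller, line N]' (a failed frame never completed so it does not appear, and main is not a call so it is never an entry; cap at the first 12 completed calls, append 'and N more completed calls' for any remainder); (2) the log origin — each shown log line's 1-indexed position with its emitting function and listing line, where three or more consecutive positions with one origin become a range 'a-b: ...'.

Answer: the defect is in pick_anchor at line 13.
Key fact: Everything matches until log position 5, which reads 'leaving pick_anchor with 0' in place of 'leaving pick_anchor with 2'.
Call chain: main -> rate_window(0, 3) (called at line 43).
First divergence: at position 5 the run shows 'leaving pick_anchor with 0' where the working version logs 'leaving pick_anchor with 2'.
Intended log window:
  3: sum_active done: 14
  4: pick_anchor: 4 entries, threshold -3
  5: leaving pick_anchor with 2
  6: enter scan_readings: left 14 right 12
Execution walk:
  sum_active([-3, -4, 9, 12]) -> 14  [called from main, line 39]
  pick_anchor([-3, -4, 9, 12], -3) -> 0  [called from main, line 40]
  scan_readings(14, 14) -> 0  [called from bind_quota, line 27]
  bind_quota(14, 0) -> 0  [called from main, line 41]
  rate_window(0, 3) -> 0  [called from main, line 43]
Origin of each log line:
  1: emitted by main (line 38)
  2: emitted by sum_active (line 2)
  3: emitted by sum_active (line 6)
  4: emitted by pick_anchor (line 10)
  5: emitted by pick_anchor (line 15)
  6: emitted by scan_readings (line 19)
  7: emitted by main (line 42)
  8: emitted by rate_window (line 30)
A correct fix: line 13: replace `mark` with `rate`.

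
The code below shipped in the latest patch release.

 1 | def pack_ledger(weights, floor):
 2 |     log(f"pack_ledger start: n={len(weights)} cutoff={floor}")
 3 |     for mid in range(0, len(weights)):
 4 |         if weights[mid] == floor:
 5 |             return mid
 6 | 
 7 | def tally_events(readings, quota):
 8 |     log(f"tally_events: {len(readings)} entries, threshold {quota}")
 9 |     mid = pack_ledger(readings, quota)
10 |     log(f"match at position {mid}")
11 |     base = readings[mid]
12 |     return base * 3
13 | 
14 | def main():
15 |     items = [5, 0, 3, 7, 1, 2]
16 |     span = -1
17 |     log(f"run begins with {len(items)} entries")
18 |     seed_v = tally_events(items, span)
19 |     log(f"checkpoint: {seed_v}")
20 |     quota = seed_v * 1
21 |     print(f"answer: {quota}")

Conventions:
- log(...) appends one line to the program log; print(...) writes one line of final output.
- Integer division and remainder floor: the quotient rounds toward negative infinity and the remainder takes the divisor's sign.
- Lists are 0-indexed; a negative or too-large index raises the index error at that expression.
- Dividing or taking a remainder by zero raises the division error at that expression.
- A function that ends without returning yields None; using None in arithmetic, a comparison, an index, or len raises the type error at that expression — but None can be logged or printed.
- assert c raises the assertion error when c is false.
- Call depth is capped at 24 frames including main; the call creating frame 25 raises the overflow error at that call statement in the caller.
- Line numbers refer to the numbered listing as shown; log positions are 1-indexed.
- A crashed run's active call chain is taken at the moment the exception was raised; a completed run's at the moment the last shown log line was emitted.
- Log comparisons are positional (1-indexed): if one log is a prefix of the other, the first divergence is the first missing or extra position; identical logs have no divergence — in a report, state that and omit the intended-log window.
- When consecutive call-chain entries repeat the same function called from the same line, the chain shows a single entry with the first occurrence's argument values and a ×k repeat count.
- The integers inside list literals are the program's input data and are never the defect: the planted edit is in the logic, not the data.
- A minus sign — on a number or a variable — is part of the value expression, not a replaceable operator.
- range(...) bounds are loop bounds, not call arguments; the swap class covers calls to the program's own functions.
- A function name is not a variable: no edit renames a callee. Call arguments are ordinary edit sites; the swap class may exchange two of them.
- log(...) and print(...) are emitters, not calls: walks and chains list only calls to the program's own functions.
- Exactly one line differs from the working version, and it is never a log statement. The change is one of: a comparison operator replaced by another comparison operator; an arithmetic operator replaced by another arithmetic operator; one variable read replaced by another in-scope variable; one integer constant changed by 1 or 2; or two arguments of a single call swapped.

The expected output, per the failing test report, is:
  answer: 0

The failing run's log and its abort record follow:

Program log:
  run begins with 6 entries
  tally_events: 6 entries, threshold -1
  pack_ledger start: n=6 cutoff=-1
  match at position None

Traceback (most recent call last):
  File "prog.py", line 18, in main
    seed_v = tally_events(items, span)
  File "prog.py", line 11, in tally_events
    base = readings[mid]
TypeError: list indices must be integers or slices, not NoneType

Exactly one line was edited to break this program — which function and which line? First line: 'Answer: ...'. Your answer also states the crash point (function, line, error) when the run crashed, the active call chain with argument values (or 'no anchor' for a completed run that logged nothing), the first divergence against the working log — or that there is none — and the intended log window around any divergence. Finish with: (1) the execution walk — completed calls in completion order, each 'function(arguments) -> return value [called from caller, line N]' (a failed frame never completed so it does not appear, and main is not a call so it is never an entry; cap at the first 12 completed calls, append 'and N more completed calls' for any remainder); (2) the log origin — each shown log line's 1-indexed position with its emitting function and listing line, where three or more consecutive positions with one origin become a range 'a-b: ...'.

Answer: the defect is in main at line 16.
Core observation: Log line 2 is where behavior first shows: 'tally_events: 6 entries, threshold -1' appears instead of 'tally_events: 6 entries, threshold 0'.
Crash: tally_events, line 11, TypeError.
Call chain: main -> tally_events([5, 0, 3, 7, 1, 2], -1) (called at line 18).
First divergence: position 2 — the shown line 'tally_events: 6 entries, threshold -1' should read 'tally_events: 6 entries, threshold 0'.
Intended log window:
  1: run begins with 6 entries
  2: tally_events: 6 entries, threshold 0
  3: pack_ledger start: n=6 cutoff=0
Execution walk:
  pack_ledger([5, 0, 3, 7, 1, 2], -1) -> None  [called from tally_events, line 9]
Origin of each log line:
  1: emitted by main (line 17)
  2: emitted by tally_events (line 8)
  3: emitted by pack_ledger (line 2)
  4: emitted by tally_events (line 10)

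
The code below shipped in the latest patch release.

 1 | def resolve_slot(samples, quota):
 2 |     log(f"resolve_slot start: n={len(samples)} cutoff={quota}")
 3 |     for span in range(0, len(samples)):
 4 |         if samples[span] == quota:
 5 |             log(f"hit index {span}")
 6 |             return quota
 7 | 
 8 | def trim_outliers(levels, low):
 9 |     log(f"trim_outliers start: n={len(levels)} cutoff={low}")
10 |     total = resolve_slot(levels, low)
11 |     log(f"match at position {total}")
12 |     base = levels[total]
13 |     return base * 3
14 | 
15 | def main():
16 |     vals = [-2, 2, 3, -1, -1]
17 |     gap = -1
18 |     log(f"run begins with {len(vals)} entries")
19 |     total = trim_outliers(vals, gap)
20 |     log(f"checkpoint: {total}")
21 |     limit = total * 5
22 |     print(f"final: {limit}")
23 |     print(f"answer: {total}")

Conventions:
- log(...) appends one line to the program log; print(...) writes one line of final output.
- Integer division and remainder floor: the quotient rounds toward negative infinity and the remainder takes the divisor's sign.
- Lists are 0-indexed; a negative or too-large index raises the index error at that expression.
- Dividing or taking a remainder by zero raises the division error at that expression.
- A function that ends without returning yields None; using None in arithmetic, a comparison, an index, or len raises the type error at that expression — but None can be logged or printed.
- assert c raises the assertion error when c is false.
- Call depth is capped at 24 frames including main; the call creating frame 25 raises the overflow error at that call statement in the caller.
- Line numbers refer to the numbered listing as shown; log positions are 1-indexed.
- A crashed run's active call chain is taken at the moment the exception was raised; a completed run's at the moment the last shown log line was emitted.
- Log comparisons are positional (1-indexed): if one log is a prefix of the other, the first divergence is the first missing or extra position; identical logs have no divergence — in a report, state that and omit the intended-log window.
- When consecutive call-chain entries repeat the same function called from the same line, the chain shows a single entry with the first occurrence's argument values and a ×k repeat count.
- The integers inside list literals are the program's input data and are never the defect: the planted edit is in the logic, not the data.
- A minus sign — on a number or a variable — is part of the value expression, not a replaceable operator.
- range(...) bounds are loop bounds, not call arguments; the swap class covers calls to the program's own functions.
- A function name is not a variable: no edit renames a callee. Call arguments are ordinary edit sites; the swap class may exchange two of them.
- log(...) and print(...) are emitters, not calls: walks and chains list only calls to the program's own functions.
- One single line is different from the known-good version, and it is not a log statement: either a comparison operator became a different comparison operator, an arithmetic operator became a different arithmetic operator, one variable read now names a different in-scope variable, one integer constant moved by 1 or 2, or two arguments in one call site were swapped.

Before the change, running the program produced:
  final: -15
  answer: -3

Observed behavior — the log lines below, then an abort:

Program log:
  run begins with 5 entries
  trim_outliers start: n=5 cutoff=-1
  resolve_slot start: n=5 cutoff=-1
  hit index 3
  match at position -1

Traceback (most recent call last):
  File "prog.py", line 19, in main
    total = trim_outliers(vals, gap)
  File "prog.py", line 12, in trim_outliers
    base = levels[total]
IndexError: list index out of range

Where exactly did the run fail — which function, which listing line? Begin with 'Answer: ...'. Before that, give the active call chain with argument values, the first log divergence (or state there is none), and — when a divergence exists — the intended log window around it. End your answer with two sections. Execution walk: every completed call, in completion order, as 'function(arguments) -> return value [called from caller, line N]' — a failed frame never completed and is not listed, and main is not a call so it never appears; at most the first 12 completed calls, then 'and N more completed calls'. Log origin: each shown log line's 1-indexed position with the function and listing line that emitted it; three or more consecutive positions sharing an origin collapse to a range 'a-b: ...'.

Answer: the error was raised in trim_outliers, line 12.
Core observation: Position 5 is the first bad log line: 'match at position -1' should read 'match at position 3'.
Call chain: main -> trim_outliers([-2, 2, 3, -1, -1], -1) (called at line 19).
First divergence: position 5 — the shown line 'match at position -1' should read 'match at position 3'.
Intended log window:
  3: resolve_slot start: n=5 cutoff=-1
  4: hit index 3
  5: match at position 3
  6: checkpoint: -3
Execution walk:
  resolve_slot([-2, 2, 3, -1, -1], -1) -> -1  [called from trim_outliers, line 10]
Log line origins:
  1: logged in main at line 18
  2: logged in trim_outliers at line 9
  3: logged in resolve_slot at line 2
  4: logged in resolve_slot at line 5
  5: logged in trim_outliers at line 11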